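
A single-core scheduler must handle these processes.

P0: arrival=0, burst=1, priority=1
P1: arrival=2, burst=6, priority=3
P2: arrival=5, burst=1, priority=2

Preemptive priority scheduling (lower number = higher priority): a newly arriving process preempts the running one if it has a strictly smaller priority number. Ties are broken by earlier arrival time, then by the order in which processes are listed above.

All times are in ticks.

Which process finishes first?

Schedule: | P0 0-1 | idle 1-2 | P1 2-5 | P2 5-6 | P1 6-9 |
Completion: P0=1  P1=9  P2=6
Turnaround (C−A): P0=1  P1=7  P2=1
Finish order: P0 → P2 → P1

P0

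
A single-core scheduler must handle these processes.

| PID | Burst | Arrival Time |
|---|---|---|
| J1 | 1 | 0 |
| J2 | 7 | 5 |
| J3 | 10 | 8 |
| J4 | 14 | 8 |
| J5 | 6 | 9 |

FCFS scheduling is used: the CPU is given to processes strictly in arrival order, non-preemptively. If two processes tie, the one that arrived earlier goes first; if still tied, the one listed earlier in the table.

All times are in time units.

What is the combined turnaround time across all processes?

Gantt: | J1 0-1 | idle 1-5 | J2 5-12 | J3 12-22 | J4 22-36 | J5 36-42 |
Completion: J1=1  J2=12  J3=22  J4=36  J5=42
Turnaround (C−A): J1=1  J2=7  J3=14  J4=28  J5=33
Turnaround = completion − arrival: J1=1, J2=7, J3=14, J4=28, J5=33
Total turnaround = 1 + 7 + 14 + 28 + 33 = 83

83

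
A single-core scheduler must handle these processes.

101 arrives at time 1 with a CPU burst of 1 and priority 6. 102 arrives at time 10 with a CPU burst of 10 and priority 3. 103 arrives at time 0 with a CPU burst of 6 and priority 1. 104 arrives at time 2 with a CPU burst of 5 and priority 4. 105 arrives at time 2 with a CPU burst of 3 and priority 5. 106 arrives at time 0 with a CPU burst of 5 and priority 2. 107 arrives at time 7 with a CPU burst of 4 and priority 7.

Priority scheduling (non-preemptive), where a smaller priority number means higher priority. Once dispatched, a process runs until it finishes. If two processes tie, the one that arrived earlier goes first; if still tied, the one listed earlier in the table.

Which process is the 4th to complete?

Schedule: | 103 0-6 | 106 6-11 | 102 11-21 | 104 21-26 | 105 26-29 | 101 29-30 | 107 30-34 |
Completion: 101=30  102=21  103=6  104=26  105=29  106=11  107=34
Turnaround (C−A): 101=29  102=11  103=6  104=24  105=27  106=11  107=27
Finish order: 103 → 106 → 102 → 104 → 105 → 101 → 107

104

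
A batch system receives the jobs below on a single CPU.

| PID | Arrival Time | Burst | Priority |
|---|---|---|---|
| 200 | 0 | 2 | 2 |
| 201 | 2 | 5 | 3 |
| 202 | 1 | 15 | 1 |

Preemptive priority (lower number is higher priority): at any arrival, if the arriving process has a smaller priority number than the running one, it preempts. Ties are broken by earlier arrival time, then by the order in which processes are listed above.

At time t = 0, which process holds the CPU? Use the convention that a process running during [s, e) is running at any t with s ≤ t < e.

200

Schedule: | 200 0-1 | 202 1-16 | 200 16-17 | 201 17-22 |
Completion: 200=17  201=22  202=16
Turnaround (C−A): 200=17  201=20  202=15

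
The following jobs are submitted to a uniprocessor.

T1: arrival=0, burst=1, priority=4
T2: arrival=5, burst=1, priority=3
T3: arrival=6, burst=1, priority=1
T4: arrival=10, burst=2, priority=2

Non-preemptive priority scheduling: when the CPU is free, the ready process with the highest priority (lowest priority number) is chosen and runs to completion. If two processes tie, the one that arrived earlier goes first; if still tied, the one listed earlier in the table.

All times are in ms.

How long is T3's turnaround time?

1

Timeline: | T1 0-1 | idle 1-5 | T2 5-6 | T3 6-7 | idle 7-10 | T4 10-12 |
Completion: T1=1  T2=6  T3=7  T4=12
Turnaround (C−A): T1=1  T2=1  T3=1  T4=2
Turnaround(T3) = completion − arrival = 7 − 6 = 1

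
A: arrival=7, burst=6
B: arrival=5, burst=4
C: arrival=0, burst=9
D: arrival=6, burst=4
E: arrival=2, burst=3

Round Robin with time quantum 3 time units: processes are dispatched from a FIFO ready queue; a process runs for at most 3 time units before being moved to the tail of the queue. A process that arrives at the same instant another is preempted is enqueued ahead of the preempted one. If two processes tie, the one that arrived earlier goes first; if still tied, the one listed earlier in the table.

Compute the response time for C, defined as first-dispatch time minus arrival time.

0

Schedule: | C 0-3 | E 3-6 | C 6-9 | B 9-12 | D 12-15 | A 15-18 | C 18-21 | B 21-22 | D 22-23 | A 23-26 |
Completion: A=26  B=22  C=21  D=23  E=6
Turnaround (C−A): A=19  B=17  C=21  D=17  E=4
Response(C) = first start − arrival = 0 − 0 = 0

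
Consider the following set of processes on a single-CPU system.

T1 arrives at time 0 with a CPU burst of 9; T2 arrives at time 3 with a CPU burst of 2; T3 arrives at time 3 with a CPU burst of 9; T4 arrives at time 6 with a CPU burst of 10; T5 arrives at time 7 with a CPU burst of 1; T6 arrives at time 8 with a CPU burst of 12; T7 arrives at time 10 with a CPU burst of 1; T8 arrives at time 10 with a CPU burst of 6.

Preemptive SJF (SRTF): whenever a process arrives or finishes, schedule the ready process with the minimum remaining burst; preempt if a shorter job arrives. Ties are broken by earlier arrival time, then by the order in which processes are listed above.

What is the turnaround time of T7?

Schedule: | T1 0-3 | T2 3-5 | T1 5-7 | T5 7-8 | T1 8-10 | T7 10-11 | T1 11-13 | T8 13-19 | T3 19-28 | T4 28-38 | T6 38-50 |
Completion: T1=13  T2=5  T3=28  T4=38  T5=8  T6=50  T7=11  T8=19
Turnaround (C−A): T1=13  T2=2  T3=25  T4=32  T5=1  T6=42  T7=1  T8=9
Turnaround(T7) = completion − arrival = 11 − 10 = 1

1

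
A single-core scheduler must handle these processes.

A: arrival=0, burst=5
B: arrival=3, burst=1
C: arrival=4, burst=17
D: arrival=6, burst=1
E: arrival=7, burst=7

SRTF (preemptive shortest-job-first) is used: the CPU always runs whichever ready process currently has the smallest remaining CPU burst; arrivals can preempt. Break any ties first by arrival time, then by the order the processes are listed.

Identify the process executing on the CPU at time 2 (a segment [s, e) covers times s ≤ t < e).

Schedule: | A 0-3 | B 3-4 | A 4-6 | D 6-7 | E 7-14 | C 14-31 |
Completion: A=6  B=4  C=31  D=7  E=14
Turnaround (C−A): A=6  B=1  C=27  D=1  E=7

A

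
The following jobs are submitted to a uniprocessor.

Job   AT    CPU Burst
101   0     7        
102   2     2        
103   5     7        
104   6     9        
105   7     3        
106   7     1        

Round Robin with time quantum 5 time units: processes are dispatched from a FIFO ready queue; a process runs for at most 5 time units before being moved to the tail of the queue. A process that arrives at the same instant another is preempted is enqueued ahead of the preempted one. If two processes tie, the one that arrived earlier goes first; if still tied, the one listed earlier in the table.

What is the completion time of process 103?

Gantt: | 101 0-5 | 102 5-7 | 103 7-12 | 101 12-14 | 104 14-19 | 105 19-22 | 106 22-23 | 103 23-25 | 104 25-29 |
Completion: 101=14  102=7  103=25  104=29  105=22  106=23
Turnaround (C−A): 101=14  102=5  103=20  104=23  105=15  106=16

25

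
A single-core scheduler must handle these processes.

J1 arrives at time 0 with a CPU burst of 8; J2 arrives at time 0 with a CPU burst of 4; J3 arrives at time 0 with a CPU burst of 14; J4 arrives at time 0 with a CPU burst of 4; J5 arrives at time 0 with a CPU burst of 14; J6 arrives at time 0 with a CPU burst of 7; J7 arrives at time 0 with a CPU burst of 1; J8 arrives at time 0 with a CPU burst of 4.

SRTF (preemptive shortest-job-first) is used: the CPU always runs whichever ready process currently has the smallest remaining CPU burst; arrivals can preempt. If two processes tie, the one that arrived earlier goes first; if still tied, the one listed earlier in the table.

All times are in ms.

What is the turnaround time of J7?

Gantt: | J7 0-1 | J2 1-5 | J4 5-9 | J8 9-13 | J6 13-20 | J1 20-28 | J3 28-42 | J5 42-56 |
Completion: J1=28  J2=5  J3=42  J4=9  J5=56  J6=20  J7=1  J8=13
Turnaround(J7) = completion − arrival = 1 − 0 = 1

1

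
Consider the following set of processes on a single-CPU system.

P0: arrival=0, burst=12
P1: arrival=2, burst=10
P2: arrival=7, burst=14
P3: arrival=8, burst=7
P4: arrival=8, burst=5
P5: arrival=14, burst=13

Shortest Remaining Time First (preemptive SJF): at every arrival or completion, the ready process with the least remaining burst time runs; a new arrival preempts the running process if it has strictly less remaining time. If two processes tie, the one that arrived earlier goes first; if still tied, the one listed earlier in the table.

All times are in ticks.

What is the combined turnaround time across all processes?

Gantt: | P0 0-12 | P4 12-17 | P3 17-24 | P1 24-34 | P5 34-47 | P2 47-61 |
Completion: P0=12  P1=34  P2=61  P3=24  P4=17  P5=47
Turnaround (C−A): P0=12  P1=32  P2=54  P3=16  P4=9  P5=33
Turnaround = completion − arrival: P0=12, P1=32, P2=54, P3=16, P4=9, P5=33
Total turnaround = 12 + 32 + 54 + 16 + 9 + 33 = 156

156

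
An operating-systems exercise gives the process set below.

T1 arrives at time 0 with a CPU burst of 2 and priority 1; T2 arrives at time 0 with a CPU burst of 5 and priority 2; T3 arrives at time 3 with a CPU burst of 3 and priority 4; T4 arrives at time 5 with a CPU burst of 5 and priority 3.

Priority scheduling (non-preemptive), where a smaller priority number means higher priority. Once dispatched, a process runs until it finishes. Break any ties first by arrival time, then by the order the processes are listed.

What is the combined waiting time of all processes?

13

Gantt: | T1 0-2 | T2 2-7 | T4 7-12 | T3 12-15 |
Completion: T1=2  T2=7  T3=15  T4=12
Waiting = turnaround − burst: T1=0, T2=2, T3=9, T4=2
Total waiting = 0 + 2 + 9 + 2 = 13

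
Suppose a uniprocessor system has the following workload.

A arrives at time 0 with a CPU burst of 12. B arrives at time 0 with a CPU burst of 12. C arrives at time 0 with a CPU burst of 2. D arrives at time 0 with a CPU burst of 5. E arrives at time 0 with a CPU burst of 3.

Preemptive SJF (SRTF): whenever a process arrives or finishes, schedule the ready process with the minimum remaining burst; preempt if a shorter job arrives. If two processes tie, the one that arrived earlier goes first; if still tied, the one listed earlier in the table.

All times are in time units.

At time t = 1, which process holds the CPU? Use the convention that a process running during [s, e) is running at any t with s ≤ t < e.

C

Timeline: | C 0-2 | E 2-5 | D 5-10 | A 10-22 | B 22-34 |
Completion: A=22  B=34  C=2  D=10  E=5
Turnaround (C−A): A=22  B=34  C=2  D=10  E=5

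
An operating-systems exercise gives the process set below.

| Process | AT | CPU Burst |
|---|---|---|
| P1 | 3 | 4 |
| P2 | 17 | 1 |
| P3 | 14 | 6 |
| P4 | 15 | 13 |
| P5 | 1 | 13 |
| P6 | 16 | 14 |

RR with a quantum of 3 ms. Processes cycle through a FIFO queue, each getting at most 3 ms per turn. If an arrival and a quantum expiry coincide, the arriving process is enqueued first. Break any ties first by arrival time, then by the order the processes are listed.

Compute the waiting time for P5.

Gantt: | idle 0-1 | P5 1-4 | P1 4-7 | P5 7-10 | P1 10-11 | P5 11-14 | P3 14-17 | P5 17-20 | P4 20-23 | P6 23-26 | P2 26-27 | P3 27-30 | P5 30-31 | P4 31-34 | P6 34-37 | P4 37-40 | P6 40-43 | P4 43-46 | P6 46-49 | P4 49-50 | P6 50-52 |
Completion: P1=11  P2=27  P3=30  P4=50  P5=31  P6=52
Turnaround (C−A): P1=8  P2=10  P3=16  P4=35  P5=30  P6=36
Waiting(P5) = turnaround − burst = 30 − 13 = 17

17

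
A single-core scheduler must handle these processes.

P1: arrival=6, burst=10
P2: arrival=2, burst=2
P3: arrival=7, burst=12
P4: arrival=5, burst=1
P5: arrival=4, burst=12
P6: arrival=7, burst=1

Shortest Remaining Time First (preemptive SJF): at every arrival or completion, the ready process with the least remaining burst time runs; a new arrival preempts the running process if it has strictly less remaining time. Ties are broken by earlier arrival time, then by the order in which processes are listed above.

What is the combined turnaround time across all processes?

72

Gantt: | idle 0-2 | P2 2-4 | P5 4-5 | P4 5-6 | P1 6-7 | P6 7-8 | P1 8-17 | P5 17-28 | P3 28-40 |
Completion: P1=17  P2=4  P3=40  P4=6  P5=28  P6=8
Turnaround (C−A): P1=11  P2=2  P3=33  P4=1  P5=24  P6=1
Turnaround = completion − arrival: P1=11, P2=2, P3=33, P4=1, P5=24, P6=1
Total turnaround = 11 + 2 + 33 + 1 + 24 + 1 = 72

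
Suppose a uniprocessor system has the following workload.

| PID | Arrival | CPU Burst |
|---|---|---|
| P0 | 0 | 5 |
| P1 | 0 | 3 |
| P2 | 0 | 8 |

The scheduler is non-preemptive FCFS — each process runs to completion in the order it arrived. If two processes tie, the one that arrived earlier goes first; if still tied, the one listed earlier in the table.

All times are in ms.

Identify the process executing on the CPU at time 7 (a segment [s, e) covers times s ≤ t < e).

Gantt: | P0 0-5 | P1 5-8 | P2 8-16 |
Completion: P0=5  P1=8  P2=16

P1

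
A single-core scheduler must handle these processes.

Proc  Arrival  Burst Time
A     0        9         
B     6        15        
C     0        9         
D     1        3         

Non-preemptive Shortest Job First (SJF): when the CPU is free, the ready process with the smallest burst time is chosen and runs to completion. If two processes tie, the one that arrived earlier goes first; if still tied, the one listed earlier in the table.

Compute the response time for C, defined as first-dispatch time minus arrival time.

12

Timeline: | A 0-9 | D 9-12 | C 12-21 | B 21-36 |
Completion: A=9  B=36  C=21  D=12
Response(C) = first start − arrival = 12 − 0 = 12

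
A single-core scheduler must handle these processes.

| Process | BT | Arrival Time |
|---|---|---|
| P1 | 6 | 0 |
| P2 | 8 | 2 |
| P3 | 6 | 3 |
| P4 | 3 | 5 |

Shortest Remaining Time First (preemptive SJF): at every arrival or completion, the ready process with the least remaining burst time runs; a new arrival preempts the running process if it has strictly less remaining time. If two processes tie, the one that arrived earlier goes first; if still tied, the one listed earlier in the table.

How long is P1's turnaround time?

Schedule: | P1 0-6 | P4 6-9 | P3 9-15 | P2 15-23 |
Completion: P1=6  P2=23  P3=15  P4=9
Turnaround (C−A): P1=6  P2=21  P3=12  P4=4
Turnaround(P1) = completion − arrival = 6 − 0 = 6

6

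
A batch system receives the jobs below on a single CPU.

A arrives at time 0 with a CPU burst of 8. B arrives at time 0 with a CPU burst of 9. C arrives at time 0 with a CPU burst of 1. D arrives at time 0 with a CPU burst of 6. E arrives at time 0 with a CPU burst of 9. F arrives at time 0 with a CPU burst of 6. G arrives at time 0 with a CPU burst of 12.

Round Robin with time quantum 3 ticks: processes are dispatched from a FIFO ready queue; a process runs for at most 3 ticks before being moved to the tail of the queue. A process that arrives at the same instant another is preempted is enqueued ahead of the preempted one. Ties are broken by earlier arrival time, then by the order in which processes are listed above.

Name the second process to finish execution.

Schedule: | A 0-3 | B 3-6 | C 6-7 | D 7-10 | E 10-13 | F 13-16 | G 16-19 | A 19-22 | B 22-25 | D 25-28 | E 28-31 | F 31-34 | G 34-37 | A 37-39 | B 39-42 | E 42-45 | G 45-51 |
Completion: A=39  B=42  C=7  D=28  E=45  F=34  G=51
Finish order: C → D → F → A → B → E → G

D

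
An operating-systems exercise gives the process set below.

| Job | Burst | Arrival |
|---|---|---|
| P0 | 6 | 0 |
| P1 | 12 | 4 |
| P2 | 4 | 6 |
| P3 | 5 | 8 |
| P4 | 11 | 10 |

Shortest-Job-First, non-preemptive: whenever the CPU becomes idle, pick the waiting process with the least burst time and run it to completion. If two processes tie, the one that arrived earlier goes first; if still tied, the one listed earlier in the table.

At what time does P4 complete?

26

Gantt: | P0 0-6 | P2 6-10 | P3 10-15 | P4 15-26 | P1 26-38 |
Completion: P0=6  P1=38  P2=10  P3=15  P4=26
Turnaround (C−A): P0=6  P1=34  P2=4  P3=7  P4=16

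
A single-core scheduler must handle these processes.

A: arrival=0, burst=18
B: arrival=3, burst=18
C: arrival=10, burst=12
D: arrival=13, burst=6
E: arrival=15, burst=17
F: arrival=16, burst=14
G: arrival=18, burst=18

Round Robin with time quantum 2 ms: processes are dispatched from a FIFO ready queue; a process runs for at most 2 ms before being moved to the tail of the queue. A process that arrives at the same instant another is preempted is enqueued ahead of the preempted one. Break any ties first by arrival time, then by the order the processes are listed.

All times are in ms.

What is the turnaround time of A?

72

Schedule: | A 0-4 | B 4-6 | A 6-8 | B 8-10 | A 10-12 | C 12-14 | B 14-16 | A 16-18 | D 18-20 | C 20-22 | E 22-24 | F 24-26 | B 26-28 | G 28-30 | A 30-32 | D 32-34 | C 34-36 | E 36-38 | F 38-40 | B 40-42 | G 42-44 | A 44-46 | D 46-48 | C 48-50 | E 50-52 | F 52-54 | B 54-56 | G 56-58 | A 58-60 | C 60-62 | E 62-64 | F 64-66 | B 66-68 | G 68-70 | A 70-72 | C 72-74 | E 74-76 | F 76-78 | B 78-80 | G 80-82 | E 82-84 | F 84-86 | B 86-88 | G 88-90 | E 90-92 | F 92-94 | G 94-96 | E 96-98 | G 98-100 | E 100-101 | G 101-103 |
Completion: A=72  B=88  C=74  D=48  E=101  F=94  G=103
Turnaround (C−A): A=72  B=85  C=64  D=35  E=86  F=78  G=85
Turnaround(A) = completion − arrival = 72 − 0 = 72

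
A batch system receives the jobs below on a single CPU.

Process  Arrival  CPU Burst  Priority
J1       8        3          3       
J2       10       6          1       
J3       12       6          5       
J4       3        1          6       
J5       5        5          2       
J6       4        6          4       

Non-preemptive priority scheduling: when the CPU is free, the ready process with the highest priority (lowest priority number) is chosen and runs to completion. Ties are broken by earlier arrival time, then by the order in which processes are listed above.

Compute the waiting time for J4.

0

Gantt: | idle 0-3 | J4 3-4 | J6 4-10 | J2 10-16 | J5 16-21 | J1 21-24 | J3 24-30 |
Completion: J1=24  J2=16  J3=30  J4=4  J5=21  J6=10
Turnaround (C−A): J1=16  J2=6  J3=18  J4=1  J5=16  J6=6
Waiting(J4) = turnaround − burst = 1 − 1 = 0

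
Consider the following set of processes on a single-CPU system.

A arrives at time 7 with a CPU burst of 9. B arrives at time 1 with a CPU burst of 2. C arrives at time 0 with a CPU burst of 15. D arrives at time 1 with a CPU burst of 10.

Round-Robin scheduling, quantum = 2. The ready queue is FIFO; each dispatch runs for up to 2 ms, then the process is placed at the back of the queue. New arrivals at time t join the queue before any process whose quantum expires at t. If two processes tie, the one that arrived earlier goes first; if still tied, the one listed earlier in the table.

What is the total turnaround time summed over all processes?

Timeline: | C 0-2 | B 2-4 | D 4-6 | C 6-8 | D 8-10 | A 10-12 | C 12-14 | D 14-16 | A 16-18 | C 18-20 | D 20-22 | A 22-24 | C 24-26 | D 26-28 | A 28-30 | C 30-32 | A 32-33 | C 33-36 |
Completion: A=33  B=4  C=36  D=28
Turnaround = completion − arrival: A=26, B=3, C=36, D=27
Total turnaround = 26 + 3 + 36 + 27 = 92

92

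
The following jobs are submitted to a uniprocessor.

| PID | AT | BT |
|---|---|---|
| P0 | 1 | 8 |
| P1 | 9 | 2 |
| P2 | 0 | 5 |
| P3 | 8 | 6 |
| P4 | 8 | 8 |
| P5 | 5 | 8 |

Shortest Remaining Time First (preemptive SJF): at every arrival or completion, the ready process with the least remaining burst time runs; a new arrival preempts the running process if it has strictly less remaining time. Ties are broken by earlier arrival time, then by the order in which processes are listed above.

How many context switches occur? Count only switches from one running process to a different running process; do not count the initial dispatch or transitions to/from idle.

6

Gantt: | P2 0-5 | P0 5-9 | P1 9-11 | P0 11-15 | P3 15-21 | P5 21-29 | P4 29-37 |
Completion: P0=15  P1=11  P2=5  P3=21  P4=37  P5=29
Turnaround (C−A): P0=14  P1=2  P2=5  P3=13  P4=29  P5=24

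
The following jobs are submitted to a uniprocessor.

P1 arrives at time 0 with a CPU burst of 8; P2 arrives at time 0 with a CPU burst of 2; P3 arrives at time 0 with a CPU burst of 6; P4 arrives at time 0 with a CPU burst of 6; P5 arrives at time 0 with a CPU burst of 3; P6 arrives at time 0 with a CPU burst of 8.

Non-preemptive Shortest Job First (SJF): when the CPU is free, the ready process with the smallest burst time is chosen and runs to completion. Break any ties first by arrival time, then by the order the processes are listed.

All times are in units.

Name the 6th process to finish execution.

Timeline: | P2 0-2 | P5 2-5 | P3 5-11 | P4 11-17 | P1 17-25 | P6 25-33 |
Completion: P1=25  P2=2  P3=11  P4=17  P5=5  P6=33
Turnaround (C−A): P1=25  P2=2  P3=11  P4=17  P5=5  P6=33
Finish order: P2 → P5 → P3 → P4 → P1 → P6

P6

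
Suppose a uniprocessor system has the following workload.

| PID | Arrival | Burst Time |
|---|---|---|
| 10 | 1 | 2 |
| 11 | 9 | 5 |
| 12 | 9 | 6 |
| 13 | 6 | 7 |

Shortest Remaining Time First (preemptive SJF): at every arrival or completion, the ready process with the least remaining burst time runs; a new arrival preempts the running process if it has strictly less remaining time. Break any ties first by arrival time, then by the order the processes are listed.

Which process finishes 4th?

12

Gantt: | idle 0-1 | 10 1-3 | idle 3-6 | 13 6-13 | 11 13-18 | 12 18-24 |
Completion: 10=3  11=18  12=24  13=13
Turnaround (C−A): 10=2  11=9  12=15  13=7
Finish order: 10 → 13 → 11 → 12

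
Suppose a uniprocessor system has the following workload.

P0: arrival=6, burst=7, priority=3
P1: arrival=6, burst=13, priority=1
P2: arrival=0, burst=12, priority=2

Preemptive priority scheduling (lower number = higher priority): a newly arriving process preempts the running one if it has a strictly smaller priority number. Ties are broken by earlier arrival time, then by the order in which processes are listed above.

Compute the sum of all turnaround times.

Gantt: | P2 0-6 | P1 6-19 | P2 19-25 | P0 25-32 |
Completion: P0=32  P1=19  P2=25
Turnaround = completion − arrival: P0=26, P1=13, P2=25
Total turnaround = 26 + 13 + 25 = 64

64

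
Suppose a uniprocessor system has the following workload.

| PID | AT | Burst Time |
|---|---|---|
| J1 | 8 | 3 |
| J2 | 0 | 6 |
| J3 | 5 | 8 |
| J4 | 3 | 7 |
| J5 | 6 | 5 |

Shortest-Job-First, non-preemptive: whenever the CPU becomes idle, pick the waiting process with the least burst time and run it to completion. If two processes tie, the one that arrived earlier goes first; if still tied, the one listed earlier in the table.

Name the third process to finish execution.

J1

Timeline: | J2 0-6 | J5 6-11 | J1 11-14 | J4 14-21 | J3 21-29 |
Completion: J1=14  J2=6  J3=29  J4=21  J5=11
Turnaround (C−A): J1=6  J2=6  J3=24  J4=18  J5=5
Finish order: J2 → J5 → J1 → J4 → J3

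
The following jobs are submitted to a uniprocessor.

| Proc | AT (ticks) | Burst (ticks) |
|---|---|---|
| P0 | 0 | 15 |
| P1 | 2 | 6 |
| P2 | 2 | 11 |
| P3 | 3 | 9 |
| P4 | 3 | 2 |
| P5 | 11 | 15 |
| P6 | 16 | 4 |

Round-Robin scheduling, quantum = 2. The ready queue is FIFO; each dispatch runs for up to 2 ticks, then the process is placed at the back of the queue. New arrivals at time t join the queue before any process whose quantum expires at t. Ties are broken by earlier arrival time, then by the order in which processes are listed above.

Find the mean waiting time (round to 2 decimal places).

27.57

Gantt: | P0 0-2 | P1 2-4 | P2 4-6 | P0 6-8 | P3 8-10 | P4 10-12 | P1 12-14 | P2 14-16 | P0 16-18 | P3 18-20 | P5 20-22 | P1 22-24 | P6 24-26 | P2 26-28 | P0 28-30 | P3 30-32 | P5 32-34 | P6 34-36 | P2 36-38 | P0 38-40 | P3 40-42 | P5 42-44 | P2 44-46 | P0 46-48 | P3 48-49 | P5 49-51 | P2 51-52 | P0 52-54 | P5 54-56 | P0 56-57 | P5 57-62 |
Completion: P0=57  P1=24  P2=52  P3=49  P4=12  P5=62  P6=36
Turnaround (C−A): P0=57  P1=22  P2=50  P3=46  P4=9  P5=51  P6=20
Waiting times: P0=42, P1=16, P2=39, P3=37, P4=7, P5=36, P6=16
Average waiting = (42+16+39+37+7+36+16) / 7 = 193/7 = 27.57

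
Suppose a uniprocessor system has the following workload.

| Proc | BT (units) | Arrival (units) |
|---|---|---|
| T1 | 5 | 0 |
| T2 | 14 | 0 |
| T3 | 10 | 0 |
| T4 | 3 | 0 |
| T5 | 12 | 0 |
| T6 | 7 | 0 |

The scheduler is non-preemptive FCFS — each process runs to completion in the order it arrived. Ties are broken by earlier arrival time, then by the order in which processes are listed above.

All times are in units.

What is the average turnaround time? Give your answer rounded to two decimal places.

30.00

Gantt: | T1 0-5 | T2 5-19 | T3 19-29 | T4 29-32 | T5 32-44 | T6 44-51 |
Completion: T1=5  T2=19  T3=29  T4=32  T5=44  T6=51
Turnaround times: T1=5, T2=19, T3=29, T4=32, T5=44, T6=51
Average turnaround = (5+19+29+32+44+51) / 6 = 180/6 = 30.00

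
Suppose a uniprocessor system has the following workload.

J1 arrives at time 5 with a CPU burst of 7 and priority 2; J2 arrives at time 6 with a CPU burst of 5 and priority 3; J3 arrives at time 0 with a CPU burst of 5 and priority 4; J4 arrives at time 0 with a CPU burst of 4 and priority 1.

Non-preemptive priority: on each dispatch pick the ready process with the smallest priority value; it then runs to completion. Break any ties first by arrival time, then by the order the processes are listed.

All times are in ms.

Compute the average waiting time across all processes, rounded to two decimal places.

Timeline: | J4 0-4 | J3 4-9 | J1 9-16 | J2 16-21 |
Completion: J1=16  J2=21  J3=9  J4=4
Turnaround (C−A): J1=11  J2=15  J3=9  J4=4
Waiting times: J1=4, J2=10, J3=4, J4=0
Average waiting = (4+10+4+0) / 4 = 18/4 = 4.50

4.50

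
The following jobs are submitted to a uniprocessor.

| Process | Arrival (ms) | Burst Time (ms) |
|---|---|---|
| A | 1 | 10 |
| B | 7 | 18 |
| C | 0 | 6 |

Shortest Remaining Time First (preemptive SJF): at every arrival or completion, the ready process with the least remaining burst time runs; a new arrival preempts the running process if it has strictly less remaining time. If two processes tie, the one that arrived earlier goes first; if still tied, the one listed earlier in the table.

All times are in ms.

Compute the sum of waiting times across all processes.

14

Gantt: | C 0-6 | A 6-16 | B 16-34 |
Completion: A=16  B=34  C=6
Waiting = turnaround − burst: A=5, B=9, C=0
Total waiting = 5 + 9 + 0 = 14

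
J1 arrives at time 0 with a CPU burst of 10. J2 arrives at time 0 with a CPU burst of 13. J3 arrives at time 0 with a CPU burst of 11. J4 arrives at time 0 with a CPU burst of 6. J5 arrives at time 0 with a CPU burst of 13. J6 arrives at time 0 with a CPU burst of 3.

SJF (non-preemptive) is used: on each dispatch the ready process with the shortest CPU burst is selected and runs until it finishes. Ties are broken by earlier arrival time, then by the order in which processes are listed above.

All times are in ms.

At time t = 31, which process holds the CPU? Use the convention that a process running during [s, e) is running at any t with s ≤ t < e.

Gantt: | J6 0-3 | J4 3-9 | J1 9-19 | J3 19-30 | J2 30-43 | J5 43-56 |
Completion: J1=19  J2=43  J3=30  J4=9  J5=56  J6=3

J2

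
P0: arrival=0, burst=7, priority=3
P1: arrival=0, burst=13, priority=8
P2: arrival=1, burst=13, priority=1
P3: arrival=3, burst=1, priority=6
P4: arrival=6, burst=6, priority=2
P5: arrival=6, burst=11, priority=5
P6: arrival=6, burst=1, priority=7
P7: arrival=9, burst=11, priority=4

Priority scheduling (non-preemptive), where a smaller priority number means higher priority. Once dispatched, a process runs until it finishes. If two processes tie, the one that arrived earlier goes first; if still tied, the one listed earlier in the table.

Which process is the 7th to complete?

Schedule: | P0 0-7 | P2 7-20 | P4 20-26 | P7 26-37 | P5 37-48 | P3 48-49 | P6 49-50 | P1 50-63 |
Completion: P0=7  P1=63  P2=20  P3=49  P4=26  P5=48  P6=50  P7=37
Turnaround (C−A): P0=7  P1=63  P2=19  P3=46  P4=20  P5=42  P6=44  P7=28
Finish order: P0 → P2 → P4 → P7 → P5 → P3 → P6 → P1

P6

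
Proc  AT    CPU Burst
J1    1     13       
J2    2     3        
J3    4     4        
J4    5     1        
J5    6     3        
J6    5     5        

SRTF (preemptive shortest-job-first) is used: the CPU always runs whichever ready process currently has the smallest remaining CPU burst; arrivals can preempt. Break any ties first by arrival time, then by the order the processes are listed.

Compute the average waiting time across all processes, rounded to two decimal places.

4.83

Gantt: | idle 0-1 | J1 1-2 | J2 2-5 | J4 5-6 | J5 6-9 | J3 9-13 | J6 13-18 | J1 18-30 |
Completion: J1=30  J2=5  J3=13  J4=6  J5=9  J6=18
Turnaround (C−A): J1=29  J2=3  J3=9  J4=1  J5=3  J6=13
Waiting times: J1=16, J2=0, J3=5, J4=0, J5=0, J6=8
Average waiting = (16+0+5+0+0+8) / 6 = 29/6 = 4.83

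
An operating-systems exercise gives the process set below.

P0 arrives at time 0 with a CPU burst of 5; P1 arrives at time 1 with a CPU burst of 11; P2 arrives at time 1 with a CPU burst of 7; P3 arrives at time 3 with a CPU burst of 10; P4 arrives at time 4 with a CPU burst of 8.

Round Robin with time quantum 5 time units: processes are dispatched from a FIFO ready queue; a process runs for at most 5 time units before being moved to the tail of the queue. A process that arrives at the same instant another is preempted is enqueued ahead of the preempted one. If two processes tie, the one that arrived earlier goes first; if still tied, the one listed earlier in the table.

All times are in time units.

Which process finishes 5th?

Timeline: | P0 0-5 | P1 5-10 | P2 10-15 | P3 15-20 | P4 20-25 | P1 25-30 | P2 30-32 | P3 32-37 | P4 37-40 | P1 40-41 |
Completion: P0=5  P1=41  P2=32  P3=37  P4=40
Finish order: P0 → P2 → P3 → P4 → P1

P1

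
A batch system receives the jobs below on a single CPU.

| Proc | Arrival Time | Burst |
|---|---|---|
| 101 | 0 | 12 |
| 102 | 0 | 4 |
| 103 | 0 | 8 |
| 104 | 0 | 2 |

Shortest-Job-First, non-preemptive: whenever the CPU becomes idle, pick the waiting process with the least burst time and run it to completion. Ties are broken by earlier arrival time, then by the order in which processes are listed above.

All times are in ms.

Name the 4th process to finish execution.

Gantt: | 104 0-2 | 102 2-6 | 103 6-14 | 101 14-26 |
Completion: 101=26  102=6  103=14  104=2
Turnaround (C−A): 101=26  102=6  103=14  104=2
Finish order: 104 → 102 → 103 → 101

101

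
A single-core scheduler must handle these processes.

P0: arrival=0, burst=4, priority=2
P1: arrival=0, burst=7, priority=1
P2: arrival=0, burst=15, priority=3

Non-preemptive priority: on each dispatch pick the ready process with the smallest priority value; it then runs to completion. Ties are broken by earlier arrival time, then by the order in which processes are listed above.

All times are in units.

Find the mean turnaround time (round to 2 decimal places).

Gantt: | P1 0-7 | P0 7-11 | P2 11-26 |
Completion: P0=11  P1=7  P2=26
Turnaround times: P0=11, P1=7, P2=26
Average turnaround = (11+7+26) / 3 = 44/3 = 14.67

14.67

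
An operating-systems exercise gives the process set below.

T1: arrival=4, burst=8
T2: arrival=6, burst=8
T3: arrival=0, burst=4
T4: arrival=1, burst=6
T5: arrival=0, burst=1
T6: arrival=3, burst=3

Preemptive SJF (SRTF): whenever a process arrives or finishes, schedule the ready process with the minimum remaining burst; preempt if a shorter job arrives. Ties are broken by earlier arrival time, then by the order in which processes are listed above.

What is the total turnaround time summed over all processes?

66

Timeline: | T5 0-1 | T3 1-5 | T6 5-8 | T4 8-14 | T1 14-22 | T2 22-30 |
Completion: T1=22  T2=30  T3=5  T4=14  T5=1  T6=8
Turnaround (C−A): T1=18  T2=24  T3=5  T4=13  T5=1  T6=5
Turnaround = completion − arrival: T1=18, T2=24, T3=5, T4=13, T5=1, T6=5
Total turnaround = 18 + 24 + 5 + 13 + 1 + 5 = 66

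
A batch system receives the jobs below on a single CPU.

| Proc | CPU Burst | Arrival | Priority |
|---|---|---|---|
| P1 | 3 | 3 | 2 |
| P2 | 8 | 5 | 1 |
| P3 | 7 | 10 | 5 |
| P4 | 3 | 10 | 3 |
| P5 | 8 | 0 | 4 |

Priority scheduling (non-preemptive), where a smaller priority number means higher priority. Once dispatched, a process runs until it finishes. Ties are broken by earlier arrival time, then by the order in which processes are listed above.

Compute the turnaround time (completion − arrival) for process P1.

16

Schedule: | P5 0-8 | P2 8-16 | P1 16-19 | P4 19-22 | P3 22-29 |
Completion: P1=19  P2=16  P3=29  P4=22  P5=8
Turnaround(P1) = completion − arrival = 19 − 3 = 16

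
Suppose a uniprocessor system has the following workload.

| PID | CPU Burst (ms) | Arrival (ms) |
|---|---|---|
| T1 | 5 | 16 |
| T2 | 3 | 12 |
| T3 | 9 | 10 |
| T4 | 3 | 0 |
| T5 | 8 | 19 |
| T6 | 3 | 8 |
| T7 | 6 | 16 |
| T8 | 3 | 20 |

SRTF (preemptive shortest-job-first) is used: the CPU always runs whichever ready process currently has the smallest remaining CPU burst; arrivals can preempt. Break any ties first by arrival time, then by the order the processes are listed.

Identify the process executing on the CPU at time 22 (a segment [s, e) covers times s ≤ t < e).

T8

Schedule: | T4 0-3 | idle 3-8 | T6 8-11 | T3 11-12 | T2 12-15 | T3 15-16 | T1 16-21 | T8 21-24 | T7 24-30 | T3 30-37 | T5 37-45 |
Completion: T1=21  T2=15  T3=37  T4=3  T5=45  T6=11  T7=30  T8=24
Turnaround (C−A): T1=5  T2=3  T3=27  T4=3  T5=26  T6=3  T7=14  T8=4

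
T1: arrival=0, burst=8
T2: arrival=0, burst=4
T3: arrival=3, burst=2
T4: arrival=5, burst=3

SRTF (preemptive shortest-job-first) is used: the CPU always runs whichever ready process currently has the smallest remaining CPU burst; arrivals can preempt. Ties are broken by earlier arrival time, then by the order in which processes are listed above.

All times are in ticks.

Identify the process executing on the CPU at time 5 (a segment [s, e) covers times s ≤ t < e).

Gantt: | T2 0-4 | T3 4-6 | T4 6-9 | T1 9-17 |
Completion: T1=17  T2=4  T3=6  T4=9

T3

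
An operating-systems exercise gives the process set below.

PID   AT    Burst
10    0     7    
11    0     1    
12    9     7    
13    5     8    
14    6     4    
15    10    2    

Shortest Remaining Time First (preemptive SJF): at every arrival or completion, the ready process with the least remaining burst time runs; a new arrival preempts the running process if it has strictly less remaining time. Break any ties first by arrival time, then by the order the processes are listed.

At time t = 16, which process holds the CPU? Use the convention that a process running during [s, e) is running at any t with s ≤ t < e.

Gantt: | 11 0-1 | 10 1-8 | 14 8-12 | 15 12-14 | 12 14-21 | 13 21-29 |
Completion: 10=8  11=1  12=21  13=29  14=12  15=14
Turnaround (C−A): 10=8  11=1  12=12  13=24  14=6  15=4

12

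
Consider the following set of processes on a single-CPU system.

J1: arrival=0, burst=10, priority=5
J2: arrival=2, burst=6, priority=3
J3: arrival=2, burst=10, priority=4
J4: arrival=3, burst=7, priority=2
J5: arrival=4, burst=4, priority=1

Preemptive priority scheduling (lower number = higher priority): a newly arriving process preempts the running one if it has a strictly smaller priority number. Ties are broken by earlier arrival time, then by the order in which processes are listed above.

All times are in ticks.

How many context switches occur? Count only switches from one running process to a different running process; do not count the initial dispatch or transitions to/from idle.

7

Gantt: | J1 0-2 | J2 2-3 | J4 3-4 | J5 4-8 | J4 8-14 | J2 14-19 | J3 19-29 | J1 29-37 |
Completion: J1=37  J2=19  J3=29  J4=14  J5=8
Turnaround (C−A): J1=37  J2=17  J3=27  J4=11  J5=4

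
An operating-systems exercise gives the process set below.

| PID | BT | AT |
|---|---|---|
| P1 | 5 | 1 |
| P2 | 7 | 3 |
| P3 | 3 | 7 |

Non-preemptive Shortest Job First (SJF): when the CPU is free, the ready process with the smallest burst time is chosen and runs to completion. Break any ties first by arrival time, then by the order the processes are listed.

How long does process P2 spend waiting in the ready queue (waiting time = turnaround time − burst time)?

3

Timeline: | idle 0-1 | P1 1-6 | P2 6-13 | P3 13-16 |
Completion: P1=6  P2=13  P3=16
Turnaround (C−A): P1=5  P2=10  P3=9
Waiting(P2) = turnaround − burst = 10 − 7 = 3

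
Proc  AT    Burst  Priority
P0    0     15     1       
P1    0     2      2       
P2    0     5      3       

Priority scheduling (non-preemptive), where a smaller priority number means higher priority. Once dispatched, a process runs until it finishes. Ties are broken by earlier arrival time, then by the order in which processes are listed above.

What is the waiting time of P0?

0

Timeline: | P0 0-15 | P1 15-17 | P2 17-22 |
Completion: P0=15  P1=17  P2=22
Turnaround (C−A): P0=15  P1=17  P2=22
Waiting(P0) = turnaround − burst = 15 − 15 = 0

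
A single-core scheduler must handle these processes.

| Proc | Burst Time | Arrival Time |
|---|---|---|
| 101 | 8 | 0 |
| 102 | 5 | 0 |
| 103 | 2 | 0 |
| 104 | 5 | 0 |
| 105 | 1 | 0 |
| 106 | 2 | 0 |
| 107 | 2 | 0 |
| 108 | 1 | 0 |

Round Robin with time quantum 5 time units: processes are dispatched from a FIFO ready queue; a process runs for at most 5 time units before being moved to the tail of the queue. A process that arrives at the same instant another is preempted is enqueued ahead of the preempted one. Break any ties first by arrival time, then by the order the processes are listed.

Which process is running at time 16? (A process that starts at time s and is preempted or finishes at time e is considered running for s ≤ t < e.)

104

Gantt: | 101 0-5 | 102 5-10 | 103 10-12 | 104 12-17 | 105 17-18 | 106 18-20 | 107 20-22 | 108 22-23 | 101 23-26 |
Completion: 101=26  102=10  103=12  104=17  105=18  106=20  107=22  108=23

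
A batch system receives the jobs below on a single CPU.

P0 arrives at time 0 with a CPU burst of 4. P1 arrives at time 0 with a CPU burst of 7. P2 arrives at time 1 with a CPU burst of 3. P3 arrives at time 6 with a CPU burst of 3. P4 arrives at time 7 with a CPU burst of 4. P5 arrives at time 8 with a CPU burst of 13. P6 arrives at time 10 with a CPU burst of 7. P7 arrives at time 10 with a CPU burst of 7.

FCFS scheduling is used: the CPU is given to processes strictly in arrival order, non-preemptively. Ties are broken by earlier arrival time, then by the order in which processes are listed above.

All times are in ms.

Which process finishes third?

Schedule: | P0 0-4 | P1 4-11 | P2 11-14 | P3 14-17 | P4 17-21 | P5 21-34 | P6 34-41 | P7 41-48 |
Completion: P0=4  P1=11  P2=14  P3=17  P4=21  P5=34  P6=41  P7=48
Finish order: P0 → P1 → P2 → P3 → P4 → P5 → P6 → P7

P2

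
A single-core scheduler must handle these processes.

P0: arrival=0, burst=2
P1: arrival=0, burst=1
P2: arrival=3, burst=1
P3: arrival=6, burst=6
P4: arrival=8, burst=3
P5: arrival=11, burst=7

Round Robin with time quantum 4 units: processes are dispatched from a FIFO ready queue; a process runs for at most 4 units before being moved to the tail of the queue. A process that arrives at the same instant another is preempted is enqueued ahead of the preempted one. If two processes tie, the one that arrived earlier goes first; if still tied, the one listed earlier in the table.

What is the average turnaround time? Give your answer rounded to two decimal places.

5.17

Timeline: | P0 0-2 | P1 2-3 | P2 3-4 | idle 4-6 | P3 6-10 | P4 10-13 | P3 13-15 | P5 15-22 |
Completion: P0=2  P1=3  P2=4  P3=15  P4=13  P5=22
Turnaround (C−A): P0=2  P1=3  P2=1  P3=9  P4=5  P5=11
Turnaround times: P0=2, P1=3, P2=1, P3=9, P4=5, P5=11
Average turnaround = (2+3+1+9+5+11) / 6 = 31/6 = 5.17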